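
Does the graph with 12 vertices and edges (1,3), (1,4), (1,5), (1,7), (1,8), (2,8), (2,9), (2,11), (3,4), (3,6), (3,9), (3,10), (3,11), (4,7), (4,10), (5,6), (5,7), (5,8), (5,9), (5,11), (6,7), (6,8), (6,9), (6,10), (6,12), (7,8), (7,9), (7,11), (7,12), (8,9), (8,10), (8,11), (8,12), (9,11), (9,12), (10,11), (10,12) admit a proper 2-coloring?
No (odd cycle of length 3: 8 -> 1 -> 5 -> 8)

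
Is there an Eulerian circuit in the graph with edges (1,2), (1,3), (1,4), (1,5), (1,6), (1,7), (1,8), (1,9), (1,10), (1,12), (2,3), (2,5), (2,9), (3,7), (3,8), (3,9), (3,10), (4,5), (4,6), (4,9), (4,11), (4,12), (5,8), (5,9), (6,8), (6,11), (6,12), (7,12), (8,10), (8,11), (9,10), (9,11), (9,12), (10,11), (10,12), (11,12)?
No (4 vertices have odd degree: {5, 6, 7, 12}; Eulerian circuit requires 0)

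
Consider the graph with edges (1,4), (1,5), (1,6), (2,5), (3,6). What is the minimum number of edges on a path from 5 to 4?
2 (path: 5 -> 1 -> 4, 2 edges)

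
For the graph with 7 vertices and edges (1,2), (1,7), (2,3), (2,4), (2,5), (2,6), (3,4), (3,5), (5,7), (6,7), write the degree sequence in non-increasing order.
[5, 3, 3, 3, 2, 2, 2] (degrees: deg(1)=2, deg(2)=5, deg(3)=3, deg(4)=2, deg(5)=3, deg(6)=2, deg(7)=3)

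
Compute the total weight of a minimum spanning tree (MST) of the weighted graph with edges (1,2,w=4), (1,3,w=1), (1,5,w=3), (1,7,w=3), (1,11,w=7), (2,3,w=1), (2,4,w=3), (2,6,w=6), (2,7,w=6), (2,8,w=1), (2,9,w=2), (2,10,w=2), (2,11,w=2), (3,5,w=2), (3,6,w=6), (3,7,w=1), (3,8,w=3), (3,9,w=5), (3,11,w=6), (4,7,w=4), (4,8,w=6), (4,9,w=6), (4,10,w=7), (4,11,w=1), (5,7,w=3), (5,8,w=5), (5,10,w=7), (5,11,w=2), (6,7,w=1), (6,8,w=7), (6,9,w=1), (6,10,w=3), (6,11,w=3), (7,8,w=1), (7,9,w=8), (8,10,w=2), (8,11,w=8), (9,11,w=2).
13 (MST edges: (1,3,w=1), (2,3,w=1), (2,8,w=1), (2,10,w=2), (2,11,w=2), (3,5,w=2), (3,7,w=1), (4,11,w=1), (6,7,w=1), (6,9,w=1); sum of weights 1 + 1 + 1 + 2 + 2 + 2 + 1 + 1 + 1 + 1 = 13)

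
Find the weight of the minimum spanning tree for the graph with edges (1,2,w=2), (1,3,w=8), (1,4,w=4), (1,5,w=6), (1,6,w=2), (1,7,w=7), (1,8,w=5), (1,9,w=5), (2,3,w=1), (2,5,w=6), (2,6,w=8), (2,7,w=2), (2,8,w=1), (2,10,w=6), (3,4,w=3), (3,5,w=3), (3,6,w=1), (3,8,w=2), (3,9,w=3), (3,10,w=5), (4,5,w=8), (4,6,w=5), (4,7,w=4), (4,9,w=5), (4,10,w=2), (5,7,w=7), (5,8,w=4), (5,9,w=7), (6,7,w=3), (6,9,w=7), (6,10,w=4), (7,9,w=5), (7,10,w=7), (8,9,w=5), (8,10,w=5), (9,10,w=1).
16 (MST edges: (1,6,w=2), (2,3,w=1), (2,7,w=2), (2,8,w=1), (3,4,w=3), (3,5,w=3), (3,6,w=1), (4,10,w=2), (9,10,w=1); sum of weights 2 + 1 + 2 + 1 + 3 + 3 + 1 + 2 + 1 = 16)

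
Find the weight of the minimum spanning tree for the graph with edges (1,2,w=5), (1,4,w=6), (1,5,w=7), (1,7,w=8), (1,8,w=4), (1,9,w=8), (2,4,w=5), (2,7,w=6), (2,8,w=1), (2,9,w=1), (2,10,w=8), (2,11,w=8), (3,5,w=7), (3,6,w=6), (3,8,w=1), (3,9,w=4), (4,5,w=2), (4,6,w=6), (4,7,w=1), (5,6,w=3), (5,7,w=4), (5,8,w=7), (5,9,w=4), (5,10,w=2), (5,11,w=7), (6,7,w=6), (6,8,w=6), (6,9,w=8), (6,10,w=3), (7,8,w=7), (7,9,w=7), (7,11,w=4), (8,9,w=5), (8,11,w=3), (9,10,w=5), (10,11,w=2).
20 (MST edges: (1,8,w=4), (2,8,w=1), (2,9,w=1), (3,8,w=1), (4,5,w=2), (4,7,w=1), (5,6,w=3), (5,10,w=2), (8,11,w=3), (10,11,w=2); sum of weights 4 + 1 + 1 + 1 + 2 + 1 + 3 + 2 + 3 + 2 = 20)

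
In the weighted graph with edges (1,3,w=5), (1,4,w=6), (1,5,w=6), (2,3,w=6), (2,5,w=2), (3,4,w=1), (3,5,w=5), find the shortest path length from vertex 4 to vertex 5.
6 (path: 4 -> 3 -> 5; weights 1 + 5 = 6)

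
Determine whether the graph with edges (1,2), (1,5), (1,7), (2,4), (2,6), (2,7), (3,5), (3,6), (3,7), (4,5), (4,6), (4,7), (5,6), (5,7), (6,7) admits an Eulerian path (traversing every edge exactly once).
No (4 vertices have odd degree: {1, 3, 5, 6}; Eulerian path requires 0 or 2)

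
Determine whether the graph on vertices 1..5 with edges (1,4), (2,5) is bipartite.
Yes. Partition: {1, 2, 3}, {4, 5}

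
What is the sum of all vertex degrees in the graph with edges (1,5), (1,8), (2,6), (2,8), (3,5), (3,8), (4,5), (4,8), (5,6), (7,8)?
20 (handshake: sum of degrees = 2|E| = 2 x 10 = 20)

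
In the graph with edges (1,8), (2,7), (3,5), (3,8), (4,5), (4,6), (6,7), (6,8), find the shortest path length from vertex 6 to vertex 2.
2 (path: 6 -> 7 -> 2, 2 edges)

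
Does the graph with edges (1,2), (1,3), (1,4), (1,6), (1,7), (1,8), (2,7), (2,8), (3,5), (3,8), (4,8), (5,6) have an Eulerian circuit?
No (2 vertices have odd degree: {2, 3}; Eulerian circuit requires 0)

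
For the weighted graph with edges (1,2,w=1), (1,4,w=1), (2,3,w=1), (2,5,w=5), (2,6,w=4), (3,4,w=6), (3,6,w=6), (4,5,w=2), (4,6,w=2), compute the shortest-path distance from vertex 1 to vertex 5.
3 (path: 1 -> 4 -> 5; weights 1 + 2 = 3)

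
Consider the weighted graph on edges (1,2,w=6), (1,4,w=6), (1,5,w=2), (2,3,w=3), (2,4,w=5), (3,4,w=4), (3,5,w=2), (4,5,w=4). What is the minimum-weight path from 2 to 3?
3 (path: 2 -> 3; weights 3 = 3)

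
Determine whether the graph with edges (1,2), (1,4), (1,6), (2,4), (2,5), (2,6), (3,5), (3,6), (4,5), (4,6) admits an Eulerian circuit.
No (2 vertices have odd degree: {1, 5}; Eulerian circuit requires 0)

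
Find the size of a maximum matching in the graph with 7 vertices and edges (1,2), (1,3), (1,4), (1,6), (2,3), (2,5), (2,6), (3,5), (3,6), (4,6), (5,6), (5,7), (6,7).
3 (matching: (1,4), (2,5), (6,7); upper bound floor(n/2) = floor(7/2) = 3)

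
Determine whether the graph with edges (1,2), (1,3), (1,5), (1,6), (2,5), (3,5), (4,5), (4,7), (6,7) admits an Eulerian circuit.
Yes (the graph is connected and all 7 vertices have even degree)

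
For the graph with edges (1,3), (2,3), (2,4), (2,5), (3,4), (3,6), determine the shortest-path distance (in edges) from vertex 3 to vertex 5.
2 (path: 3 -> 2 -> 5, 2 edges)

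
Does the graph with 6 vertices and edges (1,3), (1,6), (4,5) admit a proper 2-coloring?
Yes. Partition: {1, 2, 4}, {3, 5, 6}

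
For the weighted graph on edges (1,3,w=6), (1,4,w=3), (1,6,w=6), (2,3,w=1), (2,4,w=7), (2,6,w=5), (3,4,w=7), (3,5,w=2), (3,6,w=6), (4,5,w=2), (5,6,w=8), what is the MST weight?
13 (MST edges: (1,4,w=3), (2,3,w=1), (2,6,w=5), (3,5,w=2), (4,5,w=2); sum of weights 3 + 1 + 5 + 2 + 2 = 13)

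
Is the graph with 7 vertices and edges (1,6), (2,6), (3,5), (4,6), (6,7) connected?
No, it has 2 components: {1, 2, 4, 6, 7}, {3, 5}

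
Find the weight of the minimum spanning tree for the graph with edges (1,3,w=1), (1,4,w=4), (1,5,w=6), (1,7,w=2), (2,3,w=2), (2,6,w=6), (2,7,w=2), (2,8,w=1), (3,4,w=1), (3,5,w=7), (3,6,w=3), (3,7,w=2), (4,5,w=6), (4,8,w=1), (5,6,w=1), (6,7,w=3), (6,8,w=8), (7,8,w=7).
10 (MST edges: (1,3,w=1), (1,7,w=2), (2,8,w=1), (3,4,w=1), (3,6,w=3), (4,8,w=1), (5,6,w=1); sum of weights 1 + 2 + 1 + 1 + 3 + 1 + 1 = 10)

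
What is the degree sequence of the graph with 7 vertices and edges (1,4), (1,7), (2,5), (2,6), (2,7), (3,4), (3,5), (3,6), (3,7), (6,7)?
[4, 4, 3, 3, 2, 2, 2] (degrees: deg(1)=2, deg(2)=3, deg(3)=4, deg(4)=2, deg(5)=2, deg(6)=3, deg(7)=4)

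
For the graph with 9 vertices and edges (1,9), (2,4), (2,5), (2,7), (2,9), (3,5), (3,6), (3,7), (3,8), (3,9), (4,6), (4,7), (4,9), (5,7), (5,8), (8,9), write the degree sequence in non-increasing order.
[5, 5, 4, 4, 4, 4, 3, 2, 1] (degrees: deg(1)=1, deg(2)=4, deg(3)=5, deg(4)=4, deg(5)=4, deg(6)=2, deg(7)=4, deg(8)=3, deg(9)=5)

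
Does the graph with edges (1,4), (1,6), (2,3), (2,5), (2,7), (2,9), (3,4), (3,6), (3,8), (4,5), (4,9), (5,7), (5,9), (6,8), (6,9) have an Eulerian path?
Yes — and in fact it has an Eulerian circuit (the graph is connected and all 9 vertices have even degree)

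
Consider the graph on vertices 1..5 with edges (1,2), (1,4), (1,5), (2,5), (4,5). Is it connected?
No, it has 2 components: {1, 2, 4, 5}, {3}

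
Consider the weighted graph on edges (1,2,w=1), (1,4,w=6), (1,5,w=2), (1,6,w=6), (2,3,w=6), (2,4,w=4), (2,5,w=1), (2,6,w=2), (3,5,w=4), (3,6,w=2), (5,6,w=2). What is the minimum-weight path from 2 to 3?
4 (path: 2 -> 6 -> 3; weights 2 + 2 = 4)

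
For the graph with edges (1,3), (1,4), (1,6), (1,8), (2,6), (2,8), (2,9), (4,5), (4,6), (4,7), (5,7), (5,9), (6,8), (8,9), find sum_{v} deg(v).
28 (handshake: sum of degrees = 2|E| = 2 x 14 = 28)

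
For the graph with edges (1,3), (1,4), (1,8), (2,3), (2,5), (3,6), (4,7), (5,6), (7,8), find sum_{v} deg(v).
18 (handshake: sum of degrees = 2|E| = 2 x 9 = 18)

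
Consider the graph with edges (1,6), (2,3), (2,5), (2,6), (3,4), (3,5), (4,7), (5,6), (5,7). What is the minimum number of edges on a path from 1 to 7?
3 (path: 1 -> 6 -> 5 -> 7, 3 edges)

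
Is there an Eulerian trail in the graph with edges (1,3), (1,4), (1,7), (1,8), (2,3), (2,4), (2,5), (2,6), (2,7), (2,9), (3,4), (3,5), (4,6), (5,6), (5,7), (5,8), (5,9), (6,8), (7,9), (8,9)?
Yes — and in fact it has an Eulerian circuit (the graph is connected and all 9 vertices have even degree)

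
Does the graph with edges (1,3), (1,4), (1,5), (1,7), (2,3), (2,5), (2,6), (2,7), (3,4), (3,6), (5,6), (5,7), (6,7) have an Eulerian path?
Yes — and in fact it has an Eulerian circuit (the graph is connected and all 7 vertices have even degree)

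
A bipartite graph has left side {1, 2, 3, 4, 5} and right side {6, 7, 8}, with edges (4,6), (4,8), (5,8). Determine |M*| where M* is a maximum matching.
2 (matching: (4,6), (5,8); upper bound min(|L|,|R|) = min(5,3) = 3)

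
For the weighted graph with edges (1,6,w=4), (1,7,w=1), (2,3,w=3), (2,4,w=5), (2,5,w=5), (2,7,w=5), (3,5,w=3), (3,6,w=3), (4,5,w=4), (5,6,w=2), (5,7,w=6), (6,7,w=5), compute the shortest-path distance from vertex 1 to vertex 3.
7 (path: 1 -> 6 -> 3; weights 4 + 3 = 7)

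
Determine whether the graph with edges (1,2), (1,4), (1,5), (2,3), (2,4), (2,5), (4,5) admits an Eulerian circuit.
No (4 vertices have odd degree: {1, 3, 4, 5}; Eulerian circuit requires 0)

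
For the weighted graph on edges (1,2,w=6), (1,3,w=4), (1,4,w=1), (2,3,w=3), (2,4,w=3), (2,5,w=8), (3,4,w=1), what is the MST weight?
13 (MST edges: (1,4,w=1), (2,3,w=3), (2,5,w=8), (3,4,w=1); sum of weights 1 + 3 + 8 + 1 = 13)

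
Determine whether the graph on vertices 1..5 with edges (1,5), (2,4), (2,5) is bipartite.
Yes. Partition: {1, 2, 3}, {4, 5}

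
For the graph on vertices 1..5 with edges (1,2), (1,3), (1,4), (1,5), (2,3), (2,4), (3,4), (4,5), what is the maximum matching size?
2 (matching: (1,5), (3,4); upper bound floor(n/2) = floor(5/2) = 2)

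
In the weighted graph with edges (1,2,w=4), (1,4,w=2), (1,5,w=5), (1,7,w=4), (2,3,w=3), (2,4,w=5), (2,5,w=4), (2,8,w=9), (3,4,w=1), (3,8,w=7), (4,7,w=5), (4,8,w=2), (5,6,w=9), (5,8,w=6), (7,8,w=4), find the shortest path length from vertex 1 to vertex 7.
4 (path: 1 -> 7; weights 4 = 4)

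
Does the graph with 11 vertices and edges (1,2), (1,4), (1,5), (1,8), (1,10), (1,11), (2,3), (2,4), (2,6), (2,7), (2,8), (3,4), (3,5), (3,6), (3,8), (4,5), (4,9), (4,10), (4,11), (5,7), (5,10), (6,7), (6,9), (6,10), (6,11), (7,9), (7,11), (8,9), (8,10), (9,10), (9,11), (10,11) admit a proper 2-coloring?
No (odd cycle of length 3: 8 -> 1 -> 2 -> 8)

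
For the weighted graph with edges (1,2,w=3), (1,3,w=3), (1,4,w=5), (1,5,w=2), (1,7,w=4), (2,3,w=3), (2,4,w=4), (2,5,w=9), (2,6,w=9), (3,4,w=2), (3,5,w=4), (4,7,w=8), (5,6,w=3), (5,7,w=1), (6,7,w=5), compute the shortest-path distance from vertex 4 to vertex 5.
6 (path: 4 -> 3 -> 5; weights 2 + 4 = 6)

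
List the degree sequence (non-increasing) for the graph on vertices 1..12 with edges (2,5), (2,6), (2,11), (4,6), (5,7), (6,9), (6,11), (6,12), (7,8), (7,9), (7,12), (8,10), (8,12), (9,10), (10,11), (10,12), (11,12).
[5, 5, 4, 4, 4, 3, 3, 3, 2, 1, 0, 0] (degrees: deg(1)=0, deg(2)=3, deg(3)=0, deg(4)=1, deg(5)=2, deg(6)=5, deg(7)=4, deg(8)=3, deg(9)=3, deg(10)=4, deg(11)=4, deg(12)=5)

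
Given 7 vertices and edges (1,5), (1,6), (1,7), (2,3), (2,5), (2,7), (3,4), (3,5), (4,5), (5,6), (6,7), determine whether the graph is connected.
Yes (BFS from 1 visits [1, 5, 6, 7, 2, 3, 4] — all 7 vertices reached)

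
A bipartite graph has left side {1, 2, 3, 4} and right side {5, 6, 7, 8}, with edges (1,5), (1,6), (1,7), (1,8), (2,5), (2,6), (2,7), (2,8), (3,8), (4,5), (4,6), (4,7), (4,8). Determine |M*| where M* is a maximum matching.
4 (matching: (1,5), (2,7), (3,8), (4,6); upper bound min(|L|,|R|) = min(4,4) = 4)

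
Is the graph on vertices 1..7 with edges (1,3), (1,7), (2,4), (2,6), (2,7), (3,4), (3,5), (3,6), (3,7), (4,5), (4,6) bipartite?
No (odd cycle of length 3: 3 -> 1 -> 7 -> 3)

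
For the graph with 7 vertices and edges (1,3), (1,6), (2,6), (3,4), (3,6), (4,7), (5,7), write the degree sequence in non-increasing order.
[3, 3, 2, 2, 2, 1, 1] (degrees: deg(1)=2, deg(2)=1, deg(3)=3, deg(4)=2, deg(5)=1, deg(6)=3, deg(7)=2)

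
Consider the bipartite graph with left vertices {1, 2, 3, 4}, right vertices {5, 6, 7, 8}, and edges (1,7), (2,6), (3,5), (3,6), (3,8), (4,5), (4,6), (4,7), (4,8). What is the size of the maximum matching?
4 (matching: (1,7), (2,6), (3,8), (4,5); upper bound min(|L|,|R|) = min(4,4) = 4)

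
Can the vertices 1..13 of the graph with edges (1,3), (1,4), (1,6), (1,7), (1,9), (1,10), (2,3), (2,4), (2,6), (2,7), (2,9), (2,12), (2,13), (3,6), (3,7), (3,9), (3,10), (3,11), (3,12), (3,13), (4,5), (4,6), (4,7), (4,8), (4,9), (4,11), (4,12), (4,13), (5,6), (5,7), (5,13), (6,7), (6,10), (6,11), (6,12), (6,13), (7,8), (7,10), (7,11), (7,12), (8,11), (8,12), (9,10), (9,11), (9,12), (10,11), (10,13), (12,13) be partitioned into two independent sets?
No (odd cycle of length 3: 6 -> 1 -> 7 -> 6)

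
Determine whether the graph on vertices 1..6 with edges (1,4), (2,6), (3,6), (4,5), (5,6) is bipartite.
Yes. Partition: {1, 2, 3, 5}, {4, 6}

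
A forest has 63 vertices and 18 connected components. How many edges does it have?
45 (Each of the 18 component trees on V_i vertices has V_i - 1 edges; summing gives V - C = 63 - 18 = 45)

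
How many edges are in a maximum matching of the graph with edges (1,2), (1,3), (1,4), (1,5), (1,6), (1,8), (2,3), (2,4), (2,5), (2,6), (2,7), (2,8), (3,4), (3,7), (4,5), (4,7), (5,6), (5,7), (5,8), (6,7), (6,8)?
4 (matching: (1,8), (2,7), (3,4), (5,6); upper bound floor(n/2) = floor(8/2) = 4)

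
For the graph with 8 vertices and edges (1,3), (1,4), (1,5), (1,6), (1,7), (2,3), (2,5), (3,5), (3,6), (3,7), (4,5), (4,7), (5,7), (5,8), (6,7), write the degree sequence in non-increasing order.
[6, 5, 5, 5, 3, 3, 2, 1] (degrees: deg(1)=5, deg(2)=2, deg(3)=5, deg(4)=3, deg(5)=6, deg(6)=3, deg(7)=5, deg(8)=1)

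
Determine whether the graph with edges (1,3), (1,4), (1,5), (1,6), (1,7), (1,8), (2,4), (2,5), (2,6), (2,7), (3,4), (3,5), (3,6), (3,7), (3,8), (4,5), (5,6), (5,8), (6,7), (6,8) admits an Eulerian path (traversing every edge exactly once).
Yes — and in fact it has an Eulerian circuit (the graph is connected and all 8 vertices have even degree)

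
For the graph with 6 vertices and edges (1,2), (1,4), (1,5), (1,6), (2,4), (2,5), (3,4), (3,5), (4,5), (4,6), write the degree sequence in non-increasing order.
[5, 4, 4, 3, 2, 2] (degrees: deg(1)=4, deg(2)=3, deg(3)=2, deg(4)=5, deg(5)=4, deg(6)=2)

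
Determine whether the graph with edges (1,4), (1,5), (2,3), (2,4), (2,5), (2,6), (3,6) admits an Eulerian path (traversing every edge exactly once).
Yes — and in fact it has an Eulerian circuit (the graph is connected and all 6 vertices have even degree)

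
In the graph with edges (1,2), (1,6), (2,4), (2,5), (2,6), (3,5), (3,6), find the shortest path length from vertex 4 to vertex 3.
3 (path: 4 -> 2 -> 5 -> 3, 3 edges)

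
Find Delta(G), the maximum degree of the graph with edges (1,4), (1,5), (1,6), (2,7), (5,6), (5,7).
3 (attained at vertices 1, 5)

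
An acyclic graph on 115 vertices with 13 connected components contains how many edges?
102 (Each of the 13 component trees on V_i vertices has V_i - 1 edges; summing gives V - C = 115 - 13 = 102)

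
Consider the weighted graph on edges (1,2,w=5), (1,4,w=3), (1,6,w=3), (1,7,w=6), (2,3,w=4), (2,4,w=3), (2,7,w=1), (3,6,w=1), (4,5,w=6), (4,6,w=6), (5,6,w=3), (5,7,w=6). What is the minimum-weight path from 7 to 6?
6 (path: 7 -> 2 -> 3 -> 6; weights 1 + 4 + 1 = 6)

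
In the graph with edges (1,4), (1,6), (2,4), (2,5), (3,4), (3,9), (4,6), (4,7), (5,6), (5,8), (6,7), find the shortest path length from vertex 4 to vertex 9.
2 (path: 4 -> 3 -> 9, 2 edges)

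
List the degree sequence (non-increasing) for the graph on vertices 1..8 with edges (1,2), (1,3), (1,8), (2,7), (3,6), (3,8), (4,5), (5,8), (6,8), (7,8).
[5, 3, 3, 2, 2, 2, 2, 1] (degrees: deg(1)=3, deg(2)=2, deg(3)=3, deg(4)=1, deg(5)=2, deg(6)=2, deg(7)=2, deg(8)=5)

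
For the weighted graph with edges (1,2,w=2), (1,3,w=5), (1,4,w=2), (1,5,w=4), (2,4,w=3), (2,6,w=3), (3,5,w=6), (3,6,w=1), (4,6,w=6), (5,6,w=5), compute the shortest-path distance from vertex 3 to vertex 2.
4 (path: 3 -> 6 -> 2; weights 1 + 3 = 4)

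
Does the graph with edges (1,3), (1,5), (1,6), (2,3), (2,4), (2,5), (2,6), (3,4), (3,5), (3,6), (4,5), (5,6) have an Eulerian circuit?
No (4 vertices have odd degree: {1, 3, 4, 5}; Eulerian circuit requires 0)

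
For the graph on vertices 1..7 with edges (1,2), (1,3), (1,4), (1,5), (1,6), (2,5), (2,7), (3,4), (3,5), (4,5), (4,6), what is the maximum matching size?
3 (matching: (1,6), (2,7), (3,5); upper bound floor(n/2) = floor(7/2) = 3)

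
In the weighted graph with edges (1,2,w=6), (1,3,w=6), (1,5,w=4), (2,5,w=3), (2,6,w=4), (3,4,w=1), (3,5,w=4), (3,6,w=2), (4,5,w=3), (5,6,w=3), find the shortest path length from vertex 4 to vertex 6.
3 (path: 4 -> 3 -> 6; weights 1 + 2 = 3)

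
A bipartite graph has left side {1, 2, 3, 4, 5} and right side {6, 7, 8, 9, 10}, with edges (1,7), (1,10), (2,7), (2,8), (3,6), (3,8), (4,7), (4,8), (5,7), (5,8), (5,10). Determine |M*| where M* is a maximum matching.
4 (matching: (1,10), (2,8), (3,6), (4,7); upper bound min(|L|,|R|) = min(5,5) = 5)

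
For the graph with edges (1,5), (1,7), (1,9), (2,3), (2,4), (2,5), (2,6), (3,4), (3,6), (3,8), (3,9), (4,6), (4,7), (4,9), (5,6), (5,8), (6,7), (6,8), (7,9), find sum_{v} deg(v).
38 (handshake: sum of degrees = 2|E| = 2 x 19 = 38)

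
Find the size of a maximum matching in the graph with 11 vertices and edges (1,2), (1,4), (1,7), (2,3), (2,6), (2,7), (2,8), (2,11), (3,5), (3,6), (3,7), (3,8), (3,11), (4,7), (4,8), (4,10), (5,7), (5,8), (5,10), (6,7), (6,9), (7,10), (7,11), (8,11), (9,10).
5 (matching: (2,7), (3,5), (4,10), (6,9), (8,11); upper bound floor(n/2) = floor(11/2) = 5)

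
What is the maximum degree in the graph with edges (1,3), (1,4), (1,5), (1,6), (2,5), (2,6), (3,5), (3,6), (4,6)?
4 (attained at vertices 1, 6)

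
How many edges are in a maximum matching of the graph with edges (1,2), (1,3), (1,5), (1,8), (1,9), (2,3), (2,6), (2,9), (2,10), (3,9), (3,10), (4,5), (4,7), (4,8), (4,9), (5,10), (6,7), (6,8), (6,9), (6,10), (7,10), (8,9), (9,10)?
5 (matching: (1,8), (2,3), (4,9), (5,10), (6,7); upper bound floor(n/2) = floor(10/2) = 5)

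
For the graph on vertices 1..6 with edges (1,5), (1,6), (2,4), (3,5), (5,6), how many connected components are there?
2 (components: {1, 3, 5, 6}, {2, 4})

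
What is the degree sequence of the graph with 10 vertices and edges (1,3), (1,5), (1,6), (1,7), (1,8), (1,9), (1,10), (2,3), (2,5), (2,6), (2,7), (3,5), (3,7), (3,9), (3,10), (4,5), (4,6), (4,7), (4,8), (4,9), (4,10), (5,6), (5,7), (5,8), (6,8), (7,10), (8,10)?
[7, 7, 6, 6, 6, 5, 5, 5, 4, 3] (degrees: deg(1)=7, deg(2)=4, deg(3)=6, deg(4)=6, deg(5)=7, deg(6)=5, deg(7)=6, deg(8)=5, deg(9)=3, deg(10)=5)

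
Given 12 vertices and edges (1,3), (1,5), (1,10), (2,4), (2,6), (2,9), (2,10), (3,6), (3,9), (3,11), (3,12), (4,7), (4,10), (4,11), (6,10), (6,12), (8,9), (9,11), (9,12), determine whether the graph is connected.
Yes (BFS from 1 visits [1, 3, 5, 10, 6, 9, 11, 12, 2, 4, 8, 7] — all 12 vertices reached)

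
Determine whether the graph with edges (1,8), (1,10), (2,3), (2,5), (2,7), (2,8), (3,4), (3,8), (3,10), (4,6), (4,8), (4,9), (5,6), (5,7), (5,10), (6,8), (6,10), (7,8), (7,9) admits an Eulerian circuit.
Yes (the graph is connected and all 10 vertices have even degree)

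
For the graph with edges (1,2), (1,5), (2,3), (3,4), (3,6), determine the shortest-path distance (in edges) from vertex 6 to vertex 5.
4 (path: 6 -> 3 -> 2 -> 1 -> 5, 4 edges)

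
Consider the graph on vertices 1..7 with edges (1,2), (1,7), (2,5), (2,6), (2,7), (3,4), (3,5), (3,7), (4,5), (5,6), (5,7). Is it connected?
Yes (BFS from 1 visits [1, 2, 7, 5, 6, 3, 4] — all 7 vertices reached)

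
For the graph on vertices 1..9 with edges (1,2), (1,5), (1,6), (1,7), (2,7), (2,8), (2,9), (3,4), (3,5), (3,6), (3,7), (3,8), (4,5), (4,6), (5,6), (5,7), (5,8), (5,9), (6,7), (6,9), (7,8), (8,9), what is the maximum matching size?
4 (matching: (1,5), (2,8), (3,7), (6,9); upper bound floor(n/2) = floor(9/2) = 4)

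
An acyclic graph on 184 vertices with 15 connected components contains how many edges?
169 (Each of the 15 component trees on V_i vertices has V_i - 1 edges; summing gives V - C = 184 - 15 = 169)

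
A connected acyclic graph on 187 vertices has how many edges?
186 (A tree on V vertices has V - 1 edges, so 187 - 1 = 186)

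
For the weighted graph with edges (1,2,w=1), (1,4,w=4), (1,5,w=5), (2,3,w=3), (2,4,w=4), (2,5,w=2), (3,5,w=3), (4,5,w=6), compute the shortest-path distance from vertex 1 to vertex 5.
3 (path: 1 -> 2 -> 5; weights 1 + 2 = 3)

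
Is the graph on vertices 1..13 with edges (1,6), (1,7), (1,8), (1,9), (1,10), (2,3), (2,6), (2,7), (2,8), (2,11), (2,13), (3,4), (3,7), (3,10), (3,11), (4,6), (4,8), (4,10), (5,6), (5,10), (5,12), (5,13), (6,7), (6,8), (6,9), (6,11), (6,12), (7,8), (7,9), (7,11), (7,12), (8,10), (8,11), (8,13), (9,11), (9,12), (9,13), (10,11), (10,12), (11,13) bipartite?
No (odd cycle of length 3: 10 -> 1 -> 8 -> 10)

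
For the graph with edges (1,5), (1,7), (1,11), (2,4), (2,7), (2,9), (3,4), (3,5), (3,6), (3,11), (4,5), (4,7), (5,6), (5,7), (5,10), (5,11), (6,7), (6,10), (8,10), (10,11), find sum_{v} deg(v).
40 (handshake: sum of degrees = 2|E| = 2 x 20 = 40)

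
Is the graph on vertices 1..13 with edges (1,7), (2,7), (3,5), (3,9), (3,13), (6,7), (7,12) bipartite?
Yes. Partition: {1, 2, 4, 5, 6, 8, 9, 10, 11, 12, 13}, {3, 7}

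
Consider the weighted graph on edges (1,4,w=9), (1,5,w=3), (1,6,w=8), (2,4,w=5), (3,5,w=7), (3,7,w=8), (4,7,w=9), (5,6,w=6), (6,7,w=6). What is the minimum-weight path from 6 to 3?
13 (path: 6 -> 5 -> 3; weights 6 + 7 = 13)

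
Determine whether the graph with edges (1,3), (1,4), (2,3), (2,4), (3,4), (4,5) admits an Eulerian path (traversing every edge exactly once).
Yes (the graph is connected and exactly 2 vertices have odd degree: {3, 5}; any Eulerian path must start and end at those)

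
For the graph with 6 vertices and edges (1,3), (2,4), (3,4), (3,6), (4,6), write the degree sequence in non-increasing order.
[3, 3, 2, 1, 1, 0] (degrees: deg(1)=1, deg(2)=1, deg(3)=3, deg(4)=3, deg(5)=0, deg(6)=2)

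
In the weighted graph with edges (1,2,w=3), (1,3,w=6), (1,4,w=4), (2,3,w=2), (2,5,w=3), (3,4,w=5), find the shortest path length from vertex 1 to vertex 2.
3 (path: 1 -> 2; weights 3 = 3)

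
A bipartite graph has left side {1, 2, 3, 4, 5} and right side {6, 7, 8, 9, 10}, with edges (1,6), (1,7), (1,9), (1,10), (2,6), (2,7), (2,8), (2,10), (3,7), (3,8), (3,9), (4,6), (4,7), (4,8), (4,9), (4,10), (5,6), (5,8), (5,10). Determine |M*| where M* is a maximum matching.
5 (matching: (1,10), (2,8), (3,9), (4,7), (5,6); upper bound min(|L|,|R|) = min(5,5) = 5)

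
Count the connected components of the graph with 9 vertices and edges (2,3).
8 (components: {1}, {2, 3}, {4}, {5}, {6}, {7}, {8}, {9})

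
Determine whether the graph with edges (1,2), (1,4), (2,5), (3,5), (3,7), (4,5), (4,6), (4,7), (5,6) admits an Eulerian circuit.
Yes (the graph is connected and all 7 vertices have even degree)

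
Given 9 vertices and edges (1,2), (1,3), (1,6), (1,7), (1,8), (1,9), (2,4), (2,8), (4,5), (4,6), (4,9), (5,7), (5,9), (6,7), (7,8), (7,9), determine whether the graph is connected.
Yes (BFS from 1 visits [1, 2, 3, 6, 7, 8, 9, 4, 5] — all 9 vertices reached)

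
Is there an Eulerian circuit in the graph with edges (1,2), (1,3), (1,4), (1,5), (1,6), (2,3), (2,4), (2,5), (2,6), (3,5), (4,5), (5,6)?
No (6 vertices have odd degree: {1, 2, 3, 4, 5, 6}; Eulerian circuit requires 0)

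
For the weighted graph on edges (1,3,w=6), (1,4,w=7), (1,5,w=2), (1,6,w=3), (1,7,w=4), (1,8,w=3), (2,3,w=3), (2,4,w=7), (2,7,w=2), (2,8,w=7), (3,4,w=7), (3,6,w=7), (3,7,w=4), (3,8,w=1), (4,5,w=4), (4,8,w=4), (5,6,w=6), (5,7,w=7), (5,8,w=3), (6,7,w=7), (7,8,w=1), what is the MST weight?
16 (MST edges: (1,5,w=2), (1,6,w=3), (1,8,w=3), (2,7,w=2), (3,8,w=1), (4,5,w=4), (7,8,w=1); sum of weights 2 + 3 + 3 + 2 + 1 + 4 + 1 = 16)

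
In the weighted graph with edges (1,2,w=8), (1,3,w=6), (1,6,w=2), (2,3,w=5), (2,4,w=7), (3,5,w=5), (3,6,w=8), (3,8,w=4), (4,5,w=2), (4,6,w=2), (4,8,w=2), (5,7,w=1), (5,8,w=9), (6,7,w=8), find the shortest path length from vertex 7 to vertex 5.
1 (path: 7 -> 5; weights 1 = 1)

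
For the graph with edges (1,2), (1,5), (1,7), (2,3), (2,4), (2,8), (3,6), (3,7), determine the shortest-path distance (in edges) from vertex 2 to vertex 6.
2 (path: 2 -> 3 -> 6, 2 edges)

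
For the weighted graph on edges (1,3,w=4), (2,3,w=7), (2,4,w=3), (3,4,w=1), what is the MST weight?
8 (MST edges: (1,3,w=4), (2,4,w=3), (3,4,w=1); sum of weights 4 + 3 + 1 = 8)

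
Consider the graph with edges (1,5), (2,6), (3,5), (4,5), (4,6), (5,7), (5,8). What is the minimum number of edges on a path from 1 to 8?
2 (path: 1 -> 5 -> 8, 2 edges)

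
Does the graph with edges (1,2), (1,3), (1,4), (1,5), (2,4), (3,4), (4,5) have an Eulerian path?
Yes — and in fact it has an Eulerian circuit (the graph is connected and all 5 vertices have even degree)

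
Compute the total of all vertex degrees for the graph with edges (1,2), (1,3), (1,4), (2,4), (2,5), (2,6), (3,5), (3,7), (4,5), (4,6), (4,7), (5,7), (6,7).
26 (handshake: sum of degrees = 2|E| = 2 x 13 = 26)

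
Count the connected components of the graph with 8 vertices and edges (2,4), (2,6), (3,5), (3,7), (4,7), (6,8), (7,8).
2 (components: {1}, {2, 3, 4, 5, 6, 7, 8})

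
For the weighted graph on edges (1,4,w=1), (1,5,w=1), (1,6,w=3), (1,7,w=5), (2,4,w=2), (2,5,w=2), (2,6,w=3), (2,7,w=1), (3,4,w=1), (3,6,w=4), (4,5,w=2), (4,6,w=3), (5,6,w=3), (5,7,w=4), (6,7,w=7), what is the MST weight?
9 (MST edges: (1,4,w=1), (1,5,w=1), (1,6,w=3), (2,4,w=2), (2,7,w=1), (3,4,w=1); sum of weights 1 + 1 + 3 + 2 + 1 + 1 = 9)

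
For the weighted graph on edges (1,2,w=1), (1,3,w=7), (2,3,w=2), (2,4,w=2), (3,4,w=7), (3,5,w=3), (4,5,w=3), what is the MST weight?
8 (MST edges: (1,2,w=1), (2,3,w=2), (2,4,w=2), (3,5,w=3); sum of weights 1 + 2 + 2 + 3 = 8)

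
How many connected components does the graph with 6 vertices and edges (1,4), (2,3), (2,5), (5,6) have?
2 (components: {1, 4}, {2, 3, 5, 6})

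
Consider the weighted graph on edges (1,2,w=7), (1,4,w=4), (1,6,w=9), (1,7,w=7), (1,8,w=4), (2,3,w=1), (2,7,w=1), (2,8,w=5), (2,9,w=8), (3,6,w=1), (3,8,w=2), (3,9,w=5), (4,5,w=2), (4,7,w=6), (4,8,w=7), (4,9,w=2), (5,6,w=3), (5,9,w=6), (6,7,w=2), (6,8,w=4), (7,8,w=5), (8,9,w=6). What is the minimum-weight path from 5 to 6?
3 (path: 5 -> 6; weights 3 = 3)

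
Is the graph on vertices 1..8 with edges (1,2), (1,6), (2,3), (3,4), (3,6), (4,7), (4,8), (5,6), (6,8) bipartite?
Yes. Partition: {1, 3, 5, 7, 8}, {2, 4, 6}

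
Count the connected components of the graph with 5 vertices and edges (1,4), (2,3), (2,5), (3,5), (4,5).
1 (components: {1, 2, 3, 4, 5})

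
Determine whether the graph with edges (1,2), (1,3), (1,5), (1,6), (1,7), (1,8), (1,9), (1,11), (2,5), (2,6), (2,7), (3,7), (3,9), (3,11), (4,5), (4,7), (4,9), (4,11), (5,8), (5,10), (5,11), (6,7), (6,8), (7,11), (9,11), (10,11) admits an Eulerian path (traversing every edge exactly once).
Yes (the graph is connected and exactly 2 vertices have odd degree: {8, 11}; any Eulerian path must start and end at those)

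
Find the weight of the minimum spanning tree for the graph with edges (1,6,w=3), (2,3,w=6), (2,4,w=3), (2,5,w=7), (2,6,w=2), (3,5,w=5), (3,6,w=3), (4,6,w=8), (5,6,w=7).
16 (MST edges: (1,6,w=3), (2,4,w=3), (2,6,w=2), (3,5,w=5), (3,6,w=3); sum of weights 3 + 3 + 2 + 5 + 3 = 16)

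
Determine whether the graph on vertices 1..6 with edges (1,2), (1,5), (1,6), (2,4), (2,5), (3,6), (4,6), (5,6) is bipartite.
No (odd cycle of length 3: 5 -> 1 -> 6 -> 5)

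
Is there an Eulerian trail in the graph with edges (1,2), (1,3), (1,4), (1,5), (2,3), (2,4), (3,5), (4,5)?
No (4 vertices have odd degree: {2, 3, 4, 5}; Eulerian path requires 0 or 2)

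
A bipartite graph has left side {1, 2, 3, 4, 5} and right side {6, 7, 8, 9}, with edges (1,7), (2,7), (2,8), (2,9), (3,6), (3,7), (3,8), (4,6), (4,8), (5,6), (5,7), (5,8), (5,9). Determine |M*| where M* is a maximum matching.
4 (matching: (1,7), (2,9), (3,8), (4,6); upper bound min(|L|,|R|) = min(5,4) = 4)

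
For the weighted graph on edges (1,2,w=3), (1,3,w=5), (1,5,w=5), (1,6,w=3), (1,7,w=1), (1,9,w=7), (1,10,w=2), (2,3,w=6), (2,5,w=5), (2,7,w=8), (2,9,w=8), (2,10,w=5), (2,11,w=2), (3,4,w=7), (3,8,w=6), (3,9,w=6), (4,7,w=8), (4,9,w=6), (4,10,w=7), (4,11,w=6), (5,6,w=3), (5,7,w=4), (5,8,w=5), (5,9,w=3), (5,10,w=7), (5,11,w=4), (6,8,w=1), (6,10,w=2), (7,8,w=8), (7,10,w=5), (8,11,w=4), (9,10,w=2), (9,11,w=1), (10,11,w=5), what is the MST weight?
25 (MST edges: (1,3,w=5), (1,7,w=1), (1,10,w=2), (2,11,w=2), (4,9,w=6), (5,9,w=3), (6,8,w=1), (6,10,w=2), (9,10,w=2), (9,11,w=1); sum of weights 5 + 1 + 2 + 2 + 6 + 3 + 1 + 2 + 2 + 1 = 25)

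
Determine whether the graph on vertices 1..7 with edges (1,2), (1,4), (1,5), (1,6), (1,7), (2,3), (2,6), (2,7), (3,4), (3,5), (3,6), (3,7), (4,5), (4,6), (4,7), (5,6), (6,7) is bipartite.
No (odd cycle of length 3: 2 -> 1 -> 7 -> 2)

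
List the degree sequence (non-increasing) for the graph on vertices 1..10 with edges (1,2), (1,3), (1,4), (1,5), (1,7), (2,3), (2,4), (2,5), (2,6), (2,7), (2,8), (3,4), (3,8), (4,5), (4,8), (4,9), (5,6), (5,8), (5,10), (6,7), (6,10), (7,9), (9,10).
[7, 6, 6, 5, 4, 4, 4, 4, 3, 3] (degrees: deg(1)=5, deg(2)=7, deg(3)=4, deg(4)=6, deg(5)=6, deg(6)=4, deg(7)=4, deg(8)=4, deg(9)=3, deg(10)=3)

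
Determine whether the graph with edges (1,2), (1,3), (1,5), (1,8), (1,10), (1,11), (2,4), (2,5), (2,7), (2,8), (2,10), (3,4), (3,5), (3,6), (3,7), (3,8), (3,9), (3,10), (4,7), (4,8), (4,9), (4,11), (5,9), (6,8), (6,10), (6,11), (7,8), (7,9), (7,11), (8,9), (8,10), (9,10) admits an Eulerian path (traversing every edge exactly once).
Yes — and in fact it has an Eulerian circuit (the graph is connected and all 11 vertices have even degree)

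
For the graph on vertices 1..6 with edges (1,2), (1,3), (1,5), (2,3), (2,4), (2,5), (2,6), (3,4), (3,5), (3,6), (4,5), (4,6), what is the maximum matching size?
3 (matching: (1,5), (2,6), (3,4); upper bound floor(n/2) = floor(6/2) = 3)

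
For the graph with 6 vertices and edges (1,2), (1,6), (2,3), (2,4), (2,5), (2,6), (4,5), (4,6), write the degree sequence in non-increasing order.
[5, 3, 3, 2, 2, 1] (degrees: deg(1)=2, deg(2)=5, deg(3)=1, deg(4)=3, deg(5)=2, deg(6)=3)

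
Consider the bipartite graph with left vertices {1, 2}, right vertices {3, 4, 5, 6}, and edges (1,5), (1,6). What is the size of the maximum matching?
1 (matching: (1,6); upper bound min(|L|,|R|) = min(2,4) = 2)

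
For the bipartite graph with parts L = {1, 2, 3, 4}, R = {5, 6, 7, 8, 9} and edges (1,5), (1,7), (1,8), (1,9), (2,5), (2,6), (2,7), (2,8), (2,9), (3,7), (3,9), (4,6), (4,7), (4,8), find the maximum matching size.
4 (matching: (1,9), (2,8), (3,7), (4,6); upper bound min(|L|,|R|) = min(4,5) = 4)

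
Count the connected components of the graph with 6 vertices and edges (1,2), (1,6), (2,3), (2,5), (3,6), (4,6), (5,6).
1 (components: {1, 2, 3, 4, 5, 6})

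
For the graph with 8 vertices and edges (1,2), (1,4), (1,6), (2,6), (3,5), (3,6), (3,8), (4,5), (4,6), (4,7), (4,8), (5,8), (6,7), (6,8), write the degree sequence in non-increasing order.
[6, 5, 4, 3, 3, 3, 2, 2] (degrees: deg(1)=3, deg(2)=2, deg(3)=3, deg(4)=5, deg(5)=3, deg(6)=6, deg(7)=2, deg(8)=4)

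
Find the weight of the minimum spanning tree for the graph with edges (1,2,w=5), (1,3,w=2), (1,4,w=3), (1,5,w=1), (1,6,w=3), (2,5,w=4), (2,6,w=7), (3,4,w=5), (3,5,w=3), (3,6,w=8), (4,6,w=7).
13 (MST edges: (1,3,w=2), (1,4,w=3), (1,5,w=1), (1,6,w=3), (2,5,w=4); sum of weights 2 + 3 + 1 + 3 + 4 = 13)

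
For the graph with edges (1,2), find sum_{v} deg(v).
2 (handshake: sum of degrees = 2|E| = 2 x 1 = 2)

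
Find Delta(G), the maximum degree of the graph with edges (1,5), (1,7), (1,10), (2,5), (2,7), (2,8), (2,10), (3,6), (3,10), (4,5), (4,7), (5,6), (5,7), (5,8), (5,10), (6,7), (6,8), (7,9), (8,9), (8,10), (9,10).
7 (attained at vertex 5)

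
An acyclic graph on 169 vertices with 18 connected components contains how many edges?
151 (Each of the 18 component trees on V_i vertices has V_i - 1 edges; summing gives V - C = 169 - 18 = 151)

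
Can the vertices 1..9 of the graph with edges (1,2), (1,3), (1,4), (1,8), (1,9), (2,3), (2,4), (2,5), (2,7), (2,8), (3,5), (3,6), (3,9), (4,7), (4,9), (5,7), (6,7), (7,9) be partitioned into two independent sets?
No (odd cycle of length 3: 4 -> 1 -> 9 -> 4)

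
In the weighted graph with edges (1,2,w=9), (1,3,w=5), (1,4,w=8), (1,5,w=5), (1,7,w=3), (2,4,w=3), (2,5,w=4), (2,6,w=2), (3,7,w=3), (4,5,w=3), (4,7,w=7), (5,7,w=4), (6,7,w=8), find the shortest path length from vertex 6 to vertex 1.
11 (path: 6 -> 2 -> 1; weights 2 + 9 = 11)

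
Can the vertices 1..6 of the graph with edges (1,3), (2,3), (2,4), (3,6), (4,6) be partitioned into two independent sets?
Yes. Partition: {1, 2, 5, 6}, {3, 4}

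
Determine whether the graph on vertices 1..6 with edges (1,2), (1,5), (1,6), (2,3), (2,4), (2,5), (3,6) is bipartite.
No (odd cycle of length 3: 2 -> 1 -> 5 -> 2)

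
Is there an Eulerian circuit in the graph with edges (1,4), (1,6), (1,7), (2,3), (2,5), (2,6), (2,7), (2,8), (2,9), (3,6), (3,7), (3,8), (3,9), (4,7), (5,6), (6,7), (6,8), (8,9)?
No (4 vertices have odd degree: {1, 3, 7, 9}; Eulerian circuit requires 0)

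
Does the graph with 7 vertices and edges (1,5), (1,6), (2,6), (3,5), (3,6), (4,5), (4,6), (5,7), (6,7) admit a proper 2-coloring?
Yes. Partition: {1, 2, 3, 4, 7}, {5, 6}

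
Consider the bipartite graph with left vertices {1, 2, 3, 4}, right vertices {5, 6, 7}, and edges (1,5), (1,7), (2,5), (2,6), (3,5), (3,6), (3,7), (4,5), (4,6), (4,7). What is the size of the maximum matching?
3 (matching: (1,7), (2,6), (3,5); upper bound min(|L|,|R|) = min(4,3) = 3)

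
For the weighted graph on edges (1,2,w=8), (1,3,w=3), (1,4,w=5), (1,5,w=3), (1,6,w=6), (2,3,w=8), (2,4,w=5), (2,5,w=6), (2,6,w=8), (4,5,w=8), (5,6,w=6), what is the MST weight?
22 (MST edges: (1,3,w=3), (1,4,w=5), (1,5,w=3), (1,6,w=6), (2,4,w=5); sum of weights 3 + 5 + 3 + 6 + 5 = 22)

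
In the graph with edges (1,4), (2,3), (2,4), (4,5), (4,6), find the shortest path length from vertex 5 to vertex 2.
2 (path: 5 -> 4 -> 2, 2 edges)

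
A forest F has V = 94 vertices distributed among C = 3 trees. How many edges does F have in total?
91 (Each of the 3 component trees on V_i vertices has V_i - 1 edges; summing gives V - C = 94 - 3 = 91)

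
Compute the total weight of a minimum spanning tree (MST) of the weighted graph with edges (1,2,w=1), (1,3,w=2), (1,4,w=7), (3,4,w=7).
10 (MST edges: (1,2,w=1), (1,3,w=2), (1,4,w=7); sum of weights 1 + 2 + 7 = 10)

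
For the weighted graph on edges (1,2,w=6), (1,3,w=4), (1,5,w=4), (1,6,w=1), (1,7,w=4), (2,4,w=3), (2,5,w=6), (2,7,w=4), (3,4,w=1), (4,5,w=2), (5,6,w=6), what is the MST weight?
15 (MST edges: (1,3,w=4), (1,6,w=1), (1,7,w=4), (2,4,w=3), (3,4,w=1), (4,5,w=2); sum of weights 4 + 1 + 4 + 3 + 1 + 2 = 15)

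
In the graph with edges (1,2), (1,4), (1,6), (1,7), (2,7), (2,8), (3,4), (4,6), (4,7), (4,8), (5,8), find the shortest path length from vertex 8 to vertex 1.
2 (path: 8 -> 2 -> 1, 2 edges)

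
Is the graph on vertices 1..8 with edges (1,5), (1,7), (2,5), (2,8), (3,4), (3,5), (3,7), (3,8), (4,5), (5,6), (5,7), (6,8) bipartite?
No (odd cycle of length 3: 7 -> 1 -> 5 -> 7)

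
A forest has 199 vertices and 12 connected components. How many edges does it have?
187 (Each of the 12 component trees on V_i vertices has V_i - 1 edges; summing gives V - C = 199 - 12 = 187)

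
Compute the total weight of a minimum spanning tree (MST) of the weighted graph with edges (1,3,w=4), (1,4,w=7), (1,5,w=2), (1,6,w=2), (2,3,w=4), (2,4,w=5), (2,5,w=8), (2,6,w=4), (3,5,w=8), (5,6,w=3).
17 (MST edges: (1,3,w=4), (1,5,w=2), (1,6,w=2), (2,3,w=4), (2,4,w=5); sum of weights 4 + 2 + 2 + 4 + 5 = 17)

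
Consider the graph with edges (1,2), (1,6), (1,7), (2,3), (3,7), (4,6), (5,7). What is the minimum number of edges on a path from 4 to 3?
4 (path: 4 -> 6 -> 1 -> 7 -> 3, 4 edges)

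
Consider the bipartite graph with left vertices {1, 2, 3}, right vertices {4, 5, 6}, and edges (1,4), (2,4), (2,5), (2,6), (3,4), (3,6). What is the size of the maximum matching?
3 (matching: (1,4), (2,5), (3,6); upper bound min(|L|,|R|) = min(3,3) = 3)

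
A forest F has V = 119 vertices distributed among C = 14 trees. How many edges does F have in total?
105 (Each of the 14 component trees on V_i vertices has V_i - 1 edges; summing gives V - C = 119 - 14 = 105)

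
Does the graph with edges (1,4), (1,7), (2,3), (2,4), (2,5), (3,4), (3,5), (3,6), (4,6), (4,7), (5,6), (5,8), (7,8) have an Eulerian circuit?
No (4 vertices have odd degree: {2, 4, 6, 7}; Eulerian circuit requires 0)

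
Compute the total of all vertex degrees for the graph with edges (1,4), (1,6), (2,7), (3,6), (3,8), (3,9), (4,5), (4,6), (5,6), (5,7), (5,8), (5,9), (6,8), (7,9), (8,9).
30 (handshake: sum of degrees = 2|E| = 2 x 15 = 30)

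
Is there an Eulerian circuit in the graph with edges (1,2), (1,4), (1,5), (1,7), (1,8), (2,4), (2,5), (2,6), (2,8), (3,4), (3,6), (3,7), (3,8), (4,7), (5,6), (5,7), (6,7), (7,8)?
No (2 vertices have odd degree: {1, 2}; Eulerian circuit requires 0)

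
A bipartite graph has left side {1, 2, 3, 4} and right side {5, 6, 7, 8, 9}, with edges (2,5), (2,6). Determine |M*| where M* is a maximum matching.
1 (matching: (2,6); upper bound min(|L|,|R|) = min(4,5) = 4)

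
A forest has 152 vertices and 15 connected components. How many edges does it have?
137 (Each of the 15 component trees on V_i vertices has V_i - 1 edges; summing gives V - C = 152 - 15 = 137)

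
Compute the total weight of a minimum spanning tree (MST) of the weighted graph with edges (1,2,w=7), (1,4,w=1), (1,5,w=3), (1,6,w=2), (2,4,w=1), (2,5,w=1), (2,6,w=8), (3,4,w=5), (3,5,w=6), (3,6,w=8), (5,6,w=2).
10 (MST edges: (1,4,w=1), (1,6,w=2), (2,4,w=1), (2,5,w=1), (3,4,w=5); sum of weights 1 + 2 + 1 + 1 + 5 = 10)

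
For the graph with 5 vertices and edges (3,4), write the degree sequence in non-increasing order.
[1, 1, 0, 0, 0] (degrees: deg(1)=0, deg(2)=0, deg(3)=1, deg(4)=1, deg(5)=0)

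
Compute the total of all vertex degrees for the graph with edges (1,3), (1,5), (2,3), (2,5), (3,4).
10 (handshake: sum of degrees = 2|E| = 2 x 5 = 10)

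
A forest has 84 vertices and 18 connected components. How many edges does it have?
66 (Each of the 18 component trees on V_i vertices has V_i - 1 edges; summing gives V - C = 84 - 18 = 66)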